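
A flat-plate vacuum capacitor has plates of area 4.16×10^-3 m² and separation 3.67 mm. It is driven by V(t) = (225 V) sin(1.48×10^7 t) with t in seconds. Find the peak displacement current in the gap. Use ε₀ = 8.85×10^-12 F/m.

The displacement current equals the conduction current C dV/dt, which peaks at C V₀ ω.
With C = ε₀A/d = (8.85×10^-12)(4.16×10^-3)/(3.67×10^-3) = 1.003×10^-11 F and ω = 1.48×10^7 rad/s, I_d,max = (1.003×10^-11)(225)(1.48×10^7) = 0.0334 A.

0.0334 A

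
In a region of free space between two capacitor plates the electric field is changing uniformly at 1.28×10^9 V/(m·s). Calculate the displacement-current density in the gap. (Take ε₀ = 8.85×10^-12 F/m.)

0.0113 A/m²

J_d = ε₀ ∂E/∂t, so J_d = 0.0113 A/m².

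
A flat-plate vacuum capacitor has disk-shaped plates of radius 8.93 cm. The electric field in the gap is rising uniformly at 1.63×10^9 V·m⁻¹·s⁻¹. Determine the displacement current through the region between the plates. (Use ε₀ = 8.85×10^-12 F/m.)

The displacement current is ε₀ times dΦ_E/dt = ε₀ A dE/dt = (8.85×10^-12)(0.02505)(1.63×10^9) = 3.61×10^-4 A.

3.61×10^-4 A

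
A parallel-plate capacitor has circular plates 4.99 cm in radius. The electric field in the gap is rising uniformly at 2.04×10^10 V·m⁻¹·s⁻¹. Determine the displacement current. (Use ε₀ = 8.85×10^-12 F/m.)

The displacement current is ε₀ times dΦ_E/dt = ε₀ A dE/dt = (8.85×10^-12)(7.823×10^-3)(2.04×10^10) = 1.41×10^-3 A.

1.41×10^-3 A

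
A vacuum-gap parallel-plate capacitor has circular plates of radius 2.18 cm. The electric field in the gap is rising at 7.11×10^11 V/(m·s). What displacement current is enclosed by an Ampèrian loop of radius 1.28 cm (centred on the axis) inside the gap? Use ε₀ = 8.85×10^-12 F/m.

3.24×10^-3 A

Through the whole plate area (πR² = 1.493×10^-3 m²), I_d = ε₀ πR² dE/dt = 9.394×10^-3 A.
The field is uniform, so I_d,enc = I_d (r/R)² = (9.394×10^-3)(1.28/2.18)² = 3.24×10^-3 A.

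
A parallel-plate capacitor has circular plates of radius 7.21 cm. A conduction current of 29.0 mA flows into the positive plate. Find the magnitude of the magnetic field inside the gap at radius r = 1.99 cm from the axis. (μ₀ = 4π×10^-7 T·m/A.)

2.22×10^-8 T

By continuity the displacement current in the gap matches the conduction current: I_d = 0.0290 A.
An Ampèrian loop of radius r encloses a fraction (r/R)² of I_d. Then B·2πr = μ₀ I_d (r/R)², giving B = μ₀ I_d r/(2πR²) = 2.22×10^-8 T.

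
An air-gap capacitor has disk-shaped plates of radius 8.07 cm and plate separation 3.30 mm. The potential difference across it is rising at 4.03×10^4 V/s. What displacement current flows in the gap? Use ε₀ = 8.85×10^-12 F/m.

C = ε₀A/d = (8.85×10^-12)(0.02046)/(3.30×10^-3) = 5.487×10^-11 F.
I_d = C dV/dt = (5.487×10^-11)(4.03×10^4) = 2.21×10^-6 A.

2.21×10^-6 A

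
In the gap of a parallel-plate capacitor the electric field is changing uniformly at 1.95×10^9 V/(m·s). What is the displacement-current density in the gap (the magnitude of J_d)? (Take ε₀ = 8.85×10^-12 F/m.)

0.0173 A/m²

J_d = ε₀ ∂E/∂t, so J_d = 0.0173 A/m².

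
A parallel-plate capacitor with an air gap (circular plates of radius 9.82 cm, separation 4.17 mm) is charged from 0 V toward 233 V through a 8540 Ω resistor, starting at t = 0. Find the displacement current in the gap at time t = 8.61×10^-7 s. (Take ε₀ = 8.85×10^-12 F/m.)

5.69×10^-3 A

C = ε₀A/d = (8.85×10^-12)(0.03030)/(4.17×10^-3) = 6.431×10^-11 F and τ = RC = 5.492×10^-7 s. I_d in the gap equals the RC charging current.
I_d(t) = (V₀/R) e^(−t/τ) = 0.02728 · e^(−1.568) = 5.69×10^-3 A.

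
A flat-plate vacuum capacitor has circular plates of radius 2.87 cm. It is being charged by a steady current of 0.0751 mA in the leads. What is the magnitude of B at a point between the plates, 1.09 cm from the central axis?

By continuity the displacement current in the gap matches the conduction current: I_d = 7.51×10^-5 A.
∮B·dl = μ₀ I_d,enc with I_d,enc = I_d r²/R² = 1.083×10^-5 A; so B = μ₀ I_d,enc/(2πr) = 1.99×10^-10 T.

1.99×10^-10 T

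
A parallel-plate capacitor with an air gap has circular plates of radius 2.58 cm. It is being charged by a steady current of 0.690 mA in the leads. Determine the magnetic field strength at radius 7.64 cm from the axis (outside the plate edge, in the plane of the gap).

1.81×10^-9 T

By continuity the displacement current in the gap matches the conduction current: I_d = 6.90×10^-4 A.
With r > R the enclosed displacement current is the full I_d; B = μ₀ I_d / (2πr) = 1.81×10^-9 T.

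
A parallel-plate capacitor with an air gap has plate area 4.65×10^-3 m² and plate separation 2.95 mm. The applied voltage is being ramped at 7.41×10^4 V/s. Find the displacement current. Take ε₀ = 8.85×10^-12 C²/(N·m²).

1.03×10^-6 A

C = ε₀A/d = (8.85×10^-12)(4.65×10^-3)/(2.95×10^-3) = 1.395×10^-11 F.
I_d = C dV/dt = (1.395×10^-11)(7.41×10^4) = 1.03×10^-6 A.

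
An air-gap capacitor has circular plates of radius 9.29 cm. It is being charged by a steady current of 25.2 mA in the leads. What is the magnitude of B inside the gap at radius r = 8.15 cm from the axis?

4.76×10^-8 T

By continuity the displacement current in the gap matches the conduction current: I_d = 0.0252 A.
∮B·dl = μ₀ I_d,enc with I_d,enc = I_d r²/R² = 0.01939 A; so B = μ₀ I_d,enc/(2πr) = 4.76×10^-8 T.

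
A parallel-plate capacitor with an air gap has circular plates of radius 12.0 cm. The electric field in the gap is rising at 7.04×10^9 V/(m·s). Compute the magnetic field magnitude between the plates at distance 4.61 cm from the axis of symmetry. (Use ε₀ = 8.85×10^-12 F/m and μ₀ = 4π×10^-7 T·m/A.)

Through the whole plate area (πR² = 0.04524 m²), I_d = ε₀ πR² dE/dt = 2.819×10^-3 A.
∮B·dl = μ₀ I_d,enc with I_d,enc = I_d r²/R² = 4.160×10^-4 A; so B = μ₀ I_d,enc/(2πr) = 1.80×10^-9 T.

1.80×10^-9 T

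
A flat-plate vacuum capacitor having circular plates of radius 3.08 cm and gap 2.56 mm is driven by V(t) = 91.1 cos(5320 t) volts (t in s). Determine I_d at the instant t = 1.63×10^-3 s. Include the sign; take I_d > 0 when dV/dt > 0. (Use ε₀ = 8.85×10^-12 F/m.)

dE/dt = (V₀ω/d)·−sin(ωt) with ωt = 8.6716 rad: (91.1)(5320)(-0.6840)/(2.56×10^-3) = -1.295×10^8 V/(m·s).
I_d = ε₀ A dE/dt = (8.85×10^-12)(2.980×10^-3)(-1.295×10^8) = -3.42×10^-6 A.

-3.42×10^-6 A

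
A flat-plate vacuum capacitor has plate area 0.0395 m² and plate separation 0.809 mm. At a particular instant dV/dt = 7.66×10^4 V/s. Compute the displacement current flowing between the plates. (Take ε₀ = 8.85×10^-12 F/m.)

3.31×10^-5 A

E = V/d so dE/dt = (dV/dt)/d = 9.468×10^7 V/(m·s), and I_d = ε₀ A dE/dt = (8.85×10^-12)(0.0395)(9.468×10^7) = 3.31×10^-5 A.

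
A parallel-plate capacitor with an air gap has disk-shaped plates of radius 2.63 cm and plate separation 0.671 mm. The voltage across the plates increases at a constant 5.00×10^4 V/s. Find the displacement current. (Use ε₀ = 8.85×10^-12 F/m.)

The displacement current equals the charging current C dV/dt. With C = ε₀A/d = (8.85×10^-12)(2.173×10^-3)/(6.71×10^-4) = 2.866×10^-11 F, I_d = (2.866×10^-11)(5.00×10^4) = 1.43×10^-6 A.

1.43×10^-6 A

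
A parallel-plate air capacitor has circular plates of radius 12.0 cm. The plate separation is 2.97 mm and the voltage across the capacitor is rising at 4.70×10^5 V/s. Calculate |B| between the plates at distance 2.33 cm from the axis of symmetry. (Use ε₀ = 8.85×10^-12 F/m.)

2.05×10^-11 T

With E = V/d, dE/dt = 1.582×10^8 V/(m·s) and πR² = 0.04524 m², giving I_d = ε₀ πR² dE/dt = 6.334×10^-5 A.
For r < R the Ampère–Maxwell law gives B(2πr) = μ₀ I_d (r²/R²), so B = μ₀ I_d r/(2πR²) = (4π×10^-7)(6.334×10^-5)(0.0233)/(2π·0.120²) = 2.05×10^-11 T.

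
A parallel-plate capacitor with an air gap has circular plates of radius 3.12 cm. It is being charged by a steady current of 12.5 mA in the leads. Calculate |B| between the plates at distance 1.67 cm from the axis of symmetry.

Between the plates the displacement current equals the wire current: I_d = 12.5 mA = 0.0125 A.
An Ampèrian loop of radius r encloses a fraction (r/R)² of I_d. Then B·2πr = μ₀ I_d (r/R)², giving B = μ₀ I_d r/(2πR²) = 4.29×10^-8 T.

4.29×10^-8 T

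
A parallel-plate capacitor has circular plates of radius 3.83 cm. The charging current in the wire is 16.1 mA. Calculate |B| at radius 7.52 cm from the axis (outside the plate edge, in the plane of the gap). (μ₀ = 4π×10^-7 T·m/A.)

No conduction current crosses the gap, so I_d there equals the 0.0161 A in the leads.
For r ≥ R the full I_d is enclosed: B = μ₀ I_d/(2πr) = (4π×10^-7)(0.0161)/(2π·0.0752) = 4.28×10^-8 T.

4.28×10^-8 T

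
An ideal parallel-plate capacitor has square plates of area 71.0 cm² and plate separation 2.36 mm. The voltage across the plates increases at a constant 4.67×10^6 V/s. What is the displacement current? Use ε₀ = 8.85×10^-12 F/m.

1.24×10^-4 A

The displacement current equals the charging current C dV/dt. With C = ε₀A/d = (8.85×10^-12)(7.10×10^-3)/(2.36×10^-3) = 2.663×10^-11 F, I_d = (2.663×10^-11)(4.67×10^6) = 1.24×10^-4 A.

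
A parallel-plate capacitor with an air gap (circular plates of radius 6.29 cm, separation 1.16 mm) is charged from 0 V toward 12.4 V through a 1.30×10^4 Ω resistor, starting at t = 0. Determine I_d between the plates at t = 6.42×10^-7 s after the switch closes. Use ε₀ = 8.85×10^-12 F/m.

With C = ε₀A/d = (8.85×10^-12)(0.01243)/(1.16×10^-3) = 9.483×10^-11 F, the time constant is τ = RC = 1.233×10^-6 s, so t/τ = 0.5207 and e^(−t/τ) = 0.5941.
I_d = I_cond = (V₀/R) e^(−t/τ) = (9.538×10^-4)(0.5941) = 5.67×10^-4 A.

5.67×10^-4 A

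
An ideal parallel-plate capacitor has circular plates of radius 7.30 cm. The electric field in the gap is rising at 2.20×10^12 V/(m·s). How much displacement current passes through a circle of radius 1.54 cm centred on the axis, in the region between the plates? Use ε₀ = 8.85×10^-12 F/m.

0.0145 A

Through the whole plate area (πR² = 0.01674 m²), I_d = ε₀ πR² dE/dt = 0.3259 A.
The field is uniform, so I_d,enc = I_d (r/R)² = (0.3259)(1.54/7.30)² = 0.0145 A.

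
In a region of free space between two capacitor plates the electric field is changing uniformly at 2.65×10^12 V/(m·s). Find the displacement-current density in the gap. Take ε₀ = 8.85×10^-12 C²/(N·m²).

J_d = ε₀ ∂E/∂t, so J_d = 23.5 A/m².

23.5 A/m²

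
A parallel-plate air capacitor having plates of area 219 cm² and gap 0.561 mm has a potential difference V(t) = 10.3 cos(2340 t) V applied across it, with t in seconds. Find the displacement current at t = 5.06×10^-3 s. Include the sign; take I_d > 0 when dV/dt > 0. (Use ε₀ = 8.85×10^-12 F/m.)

dE/dt = (V₀ω/d)·−sin(ωt) with ωt = 11.8404 rad: (10.3)(2340)(0.6639)/(5.61×10^-4) = 2.852×10^7 V/(m·s).
I_d = ε₀ A dE/dt = (8.85×10^-12)(0.0219)(2.852×10^7) = 5.53×10^-6 A.

5.53×10^-6 A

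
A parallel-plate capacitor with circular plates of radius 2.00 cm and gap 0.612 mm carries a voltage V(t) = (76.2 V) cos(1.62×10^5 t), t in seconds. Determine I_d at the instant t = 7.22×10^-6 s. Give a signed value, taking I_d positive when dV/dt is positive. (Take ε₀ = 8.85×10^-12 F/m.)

dE/dt = (V₀ω/d)·−sin(ωt) with ωt = 1.16964 rad: (76.2)(1.62×10^5)(-0.9206)/(6.12×10^-4) = -1.857×10^10 V/(m·s).
I_d = ε₀ A dE/dt = (8.85×10^-12)(1.257×10^-3)(-1.857×10^10) = -2.07×10^-4 A.

-2.07×10^-4 A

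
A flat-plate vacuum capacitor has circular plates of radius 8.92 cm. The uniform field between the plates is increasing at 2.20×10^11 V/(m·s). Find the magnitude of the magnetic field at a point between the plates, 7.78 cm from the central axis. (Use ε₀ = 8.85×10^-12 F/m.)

Through the whole plate area (πR² = 0.02500 m²), I_d = ε₀ πR² dE/dt = 0.04868 A.
An Ampèrian loop of radius r encloses a fraction (r/R)² of I_d. Then B·2πr = μ₀ I_d (r/R)², giving B = μ₀ I_d r/(2πR²) = 9.52×10^-8 T.

9.52×10^-8 T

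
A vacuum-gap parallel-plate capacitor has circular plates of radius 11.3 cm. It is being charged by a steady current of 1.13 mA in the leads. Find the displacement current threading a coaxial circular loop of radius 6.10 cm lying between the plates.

3.29×10^-4 A

Between the plates the displacement current equals the wire current: I_d = 1.13 mA = 1.13×10^-3 A.
The field is uniform, so I_d,enc = I_d (r/R)² = (1.13×10^-3)(6.10/11.3)² = 3.29×10^-4 A.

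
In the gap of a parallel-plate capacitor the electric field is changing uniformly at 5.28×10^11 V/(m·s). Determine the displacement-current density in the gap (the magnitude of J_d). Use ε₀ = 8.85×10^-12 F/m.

4.67 A/m²

The displacement-current density is ε₀ ∂E/∂t = (8.85×10^-12)(5.28×10^11) = 4.67 A/m².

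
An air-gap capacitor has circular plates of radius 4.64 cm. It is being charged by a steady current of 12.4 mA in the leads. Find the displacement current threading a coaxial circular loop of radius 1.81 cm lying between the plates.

1.89×10^-3 A

No conduction current crosses the gap, so I_d there equals the 0.0124 A in the leads.
The field is uniform, so I_d,enc = I_d (r/R)² = (0.0124)(1.81/4.64)² = 1.89×10^-3 A.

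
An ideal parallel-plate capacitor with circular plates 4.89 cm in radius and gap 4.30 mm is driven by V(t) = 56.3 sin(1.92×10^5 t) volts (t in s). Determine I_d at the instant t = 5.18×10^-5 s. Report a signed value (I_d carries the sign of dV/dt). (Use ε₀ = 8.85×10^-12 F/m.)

-1.45×10^-4 A

dE/dt = (V₀ω/d)·cos(ωt) with ωt = 9.9456 rad: (56.3)(1.92×10^5)(-0.8674)/(4.30×10^-3) = -2.181×10^9 V/(m·s).
I_d = ε₀ A dE/dt = (8.85×10^-12)(7.512×10^-3)(-2.181×10^9) = -1.45×10^-4 A.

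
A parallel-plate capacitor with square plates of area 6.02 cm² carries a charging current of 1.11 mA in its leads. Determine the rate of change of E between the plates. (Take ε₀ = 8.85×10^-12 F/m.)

2.08×10^11 V/(m·s)

Charge continuity gives I_d = I = 1.11×10^-3 A between the plates.
Inverting I_d = ε₀ A dE/dt gives dE/dt = 1.11×10^-3 / (8.85×10^-12 · 6.02×10^-4) = 2.08×10^11 V/(m·s).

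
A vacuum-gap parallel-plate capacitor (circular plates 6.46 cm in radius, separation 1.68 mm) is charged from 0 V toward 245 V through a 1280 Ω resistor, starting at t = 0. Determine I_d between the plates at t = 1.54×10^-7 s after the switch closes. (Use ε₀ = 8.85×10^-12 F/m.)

With C = ε₀A/d = (8.85×10^-12)(0.01311)/(1.68×10^-3) = 6.906×10^-11 F, the time constant is τ = RC = 8.840×10^-8 s, so t/τ = 1.742 and e^(−t/τ) = 0.1752.
I_d = I_cond = (V₀/R) e^(−t/τ) = (0.1914)(0.1752) = 0.0335 A.

0.0335 A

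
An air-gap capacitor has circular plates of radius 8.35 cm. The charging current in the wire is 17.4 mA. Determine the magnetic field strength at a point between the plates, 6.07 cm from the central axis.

3.03×10^-8 T

No conduction current crosses the gap, so I_d there equals the 0.0174 A in the leads.
∮B·dl = μ₀ I_d,enc with I_d,enc = I_d r²/R² = 9.195×10^-3 A; so B = μ₀ I_d,enc/(2πr) = 3.03×10^-8 T.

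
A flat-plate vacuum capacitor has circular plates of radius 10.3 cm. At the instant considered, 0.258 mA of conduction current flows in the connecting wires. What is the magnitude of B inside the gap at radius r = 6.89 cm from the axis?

3.35×10^-10 T

No conduction current crosses the gap, so I_d there equals the 2.58×10^-4 A in the leads.
For r < R the Ampère–Maxwell law gives B(2πr) = μ₀ I_d (r²/R²), so B = μ₀ I_d r/(2πR²) = (4π×10^-7)(2.58×10^-4)(0.0689)/(2π·0.103²) = 3.35×10^-10 T.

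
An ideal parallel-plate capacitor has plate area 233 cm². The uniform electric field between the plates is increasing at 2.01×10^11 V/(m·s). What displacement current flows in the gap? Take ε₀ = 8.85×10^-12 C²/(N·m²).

0.0414 A

With a uniform field, Φ_E = EA, so I_d = ε₀ A dE/dt = 0.0414 A.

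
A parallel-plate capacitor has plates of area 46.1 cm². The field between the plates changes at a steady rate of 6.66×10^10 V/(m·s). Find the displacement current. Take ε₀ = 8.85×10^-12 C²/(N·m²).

2.72×10^-3 A

The displacement current is ε₀ times dΦ_E/dt = ε₀ A dE/dt = (8.85×10^-12)(4.61×10^-3)(6.66×10^10) = 2.72×10^-3 A.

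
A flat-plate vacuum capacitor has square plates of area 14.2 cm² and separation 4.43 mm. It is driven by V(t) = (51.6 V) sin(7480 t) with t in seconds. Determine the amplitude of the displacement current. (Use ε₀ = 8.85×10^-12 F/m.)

1.09×10^-6 A

C = ε₀A/d = (8.85×10^-12)(1.42×10^-3)/(4.43×10^-3) = 2.837×10^-12 F; ω = 7480 rad/s.
I_d = C dV/dt, so |I_d|_max = C V₀ ω = (2.837×10^-12)(51.6)(7480) = 1.09×10^-6 A.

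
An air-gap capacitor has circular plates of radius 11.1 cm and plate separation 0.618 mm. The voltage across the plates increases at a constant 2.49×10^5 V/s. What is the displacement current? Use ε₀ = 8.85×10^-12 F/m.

E = V/d so dE/dt = (dV/dt)/d = 4.029×10^8 V/(m·s), and I_d = ε₀ A dE/dt = (8.85×10^-12)(0.03871)(4.029×10^8) = 1.38×10^-4 A.

1.38×10^-4 A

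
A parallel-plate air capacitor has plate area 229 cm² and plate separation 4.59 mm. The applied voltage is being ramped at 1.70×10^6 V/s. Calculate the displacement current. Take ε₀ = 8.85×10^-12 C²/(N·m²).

7.51×10^-5 A

C = ε₀A/d = (8.85×10^-12)(0.0229)/(4.59×10^-3) = 4.415×10^-11 F.
I_d = C dV/dt = (4.415×10^-11)(1.70×10^6) = 7.51×10^-5 A.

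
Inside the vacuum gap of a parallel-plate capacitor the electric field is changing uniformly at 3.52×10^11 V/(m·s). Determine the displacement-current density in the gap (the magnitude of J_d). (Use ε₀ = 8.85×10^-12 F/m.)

J_d = ε₀ dE/dt = (8.85×10^-12)(3.52×10^11) = 3.12 A/m².

3.12 A/m²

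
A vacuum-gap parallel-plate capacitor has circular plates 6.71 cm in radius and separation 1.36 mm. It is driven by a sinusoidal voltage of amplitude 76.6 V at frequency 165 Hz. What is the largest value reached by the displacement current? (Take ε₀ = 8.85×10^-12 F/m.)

7.31×10^-6 A

C = ε₀A/d = (8.85×10^-12)(0.01414)/(1.36×10^-3) = 9.201×10^-11 F; ω = 2πf = 1037 rad/s.
I_d = C dV/dt, so |I_d|_max = C V₀ ω = (9.201×10^-11)(76.6)(1037) = 7.31×10^-6 A.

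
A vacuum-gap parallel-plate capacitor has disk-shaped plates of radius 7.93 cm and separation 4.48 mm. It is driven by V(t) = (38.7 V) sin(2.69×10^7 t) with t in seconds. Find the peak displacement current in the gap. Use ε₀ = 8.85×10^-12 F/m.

0.0406 A

The displacement current equals the conduction current C dV/dt, which peaks at C V₀ ω.
With C = ε₀A/d = (8.85×10^-12)(0.01976)/(4.48×10^-3) = 3.903×10^-11 F and ω = 2.69×10^7 rad/s, I_d,max = (3.903×10^-11)(38.7)(2.69×10^7) = 0.0406 A.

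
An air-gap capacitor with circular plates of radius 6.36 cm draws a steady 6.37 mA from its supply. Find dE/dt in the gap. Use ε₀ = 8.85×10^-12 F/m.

5.66×10^10 V/(m·s)

By continuity, I_d in the gap equals the 6.37 mA flowing in the wire.
Then dE/dt = I_d/(ε₀A) = 5.66×10^10 V/(m·s).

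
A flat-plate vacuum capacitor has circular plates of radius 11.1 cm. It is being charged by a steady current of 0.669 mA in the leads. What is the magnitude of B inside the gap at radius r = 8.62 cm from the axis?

9.36×10^-10 T

Between the plates the displacement current equals the wire current: I_d = 0.669 mA = 6.69×10^-4 A.
An Ampèrian loop of radius r encloses a fraction (r/R)² of I_d. Then B·2πr = μ₀ I_d (r/R)², giving B = μ₀ I_d r/(2πR²) = 9.36×10^-10 T.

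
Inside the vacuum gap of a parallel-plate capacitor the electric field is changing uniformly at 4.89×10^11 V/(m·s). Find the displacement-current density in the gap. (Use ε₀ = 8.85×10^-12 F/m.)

4.33 A/m²

The displacement-current density is ε₀ ∂E/∂t = (8.85×10^-12)(4.89×10^11) = 4.33 A/m².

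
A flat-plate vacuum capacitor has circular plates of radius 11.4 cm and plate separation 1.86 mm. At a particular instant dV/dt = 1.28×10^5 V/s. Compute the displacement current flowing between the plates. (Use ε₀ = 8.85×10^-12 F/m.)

2.49×10^-5 A

E = V/d so dE/dt = (dV/dt)/d = 6.882×10^7 V/(m·s), and I_d = ε₀ A dE/dt = (8.85×10^-12)(0.04083)(6.882×10^7) = 2.49×10^-5 A.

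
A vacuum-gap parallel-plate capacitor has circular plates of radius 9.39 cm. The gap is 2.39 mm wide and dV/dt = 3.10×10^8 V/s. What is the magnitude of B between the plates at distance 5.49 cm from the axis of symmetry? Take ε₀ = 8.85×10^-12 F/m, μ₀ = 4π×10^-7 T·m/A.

3.96×10^-8 T

I_d = C dV/dt with C = ε₀πR²/d = 1.026×10^-10 F, so I_d = (1.026×10^-10)(3.10×10^8) = 0.03181 A.
∮B·dl = μ₀ I_d,enc with I_d,enc = I_d r²/R² = 0.01087 A; so B = μ₀ I_d,enc/(2πr) = 3.96×10^-8 T.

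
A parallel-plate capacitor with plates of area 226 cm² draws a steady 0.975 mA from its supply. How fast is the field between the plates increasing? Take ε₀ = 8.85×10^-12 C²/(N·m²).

By continuity, I_d in the gap equals the 0.975 mA flowing in the wire.
Then dE/dt = I_d/(ε₀A) = 4.87×10^9 V/(m·s).

4.87×10^9 V/(m·s)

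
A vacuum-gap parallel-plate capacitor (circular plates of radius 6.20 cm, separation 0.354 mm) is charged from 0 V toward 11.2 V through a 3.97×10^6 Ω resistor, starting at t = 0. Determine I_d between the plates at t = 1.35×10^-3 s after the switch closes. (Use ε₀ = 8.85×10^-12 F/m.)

C = ε₀A/d = (8.85×10^-12)(0.01208)/(3.54×10^-4) = 3.020×10^-10 F and τ = RC = 1.199×10^-3 s. I_d in the gap equals the RC charging current.
I_d(t) = (V₀/R) e^(−t/τ) = 2.821×10^-6 · e^(−1.126) = 9.15×10^-7 A.

9.15×10^-7 A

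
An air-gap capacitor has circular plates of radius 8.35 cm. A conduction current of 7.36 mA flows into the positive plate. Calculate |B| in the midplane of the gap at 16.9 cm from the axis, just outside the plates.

No conduction current crosses the gap, so I_d there equals the 7.36×10^-3 A in the leads.
For r ≥ R the full I_d is enclosed: B = μ₀ I_d/(2πr) = (4π×10^-7)(7.36×10^-3)/(2π·0.169) = 8.71×10^-9 T.

8.71×10^-9 T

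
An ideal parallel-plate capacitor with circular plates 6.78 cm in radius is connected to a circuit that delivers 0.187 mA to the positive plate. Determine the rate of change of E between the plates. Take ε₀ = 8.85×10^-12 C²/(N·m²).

By continuity, I_d in the gap equals the 0.187 mA flowing in the wire.
Inverting I_d = ε₀ A dE/dt gives dE/dt = 1.87×10^-4 / (8.85×10^-12 · 0.01444) = 1.46×10^9 V/(m·s).

1.46×10^9 V/(m·s)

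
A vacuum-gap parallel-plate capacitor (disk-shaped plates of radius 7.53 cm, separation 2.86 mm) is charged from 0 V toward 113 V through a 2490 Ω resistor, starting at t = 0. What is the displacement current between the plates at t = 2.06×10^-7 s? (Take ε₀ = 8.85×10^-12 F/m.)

With C = ε₀A/d = (8.85×10^-12)(0.01781)/(2.86×10^-3) = 5.511×10^-11 F, the time constant is τ = RC = 1.372×10^-7 s, so t/τ = 1.501 and e^(−t/τ) = 0.2229.
I_d = I_cond = (V₀/R) e^(−t/τ) = (0.04538)(0.2229) = 0.0101 A.

0.0101 A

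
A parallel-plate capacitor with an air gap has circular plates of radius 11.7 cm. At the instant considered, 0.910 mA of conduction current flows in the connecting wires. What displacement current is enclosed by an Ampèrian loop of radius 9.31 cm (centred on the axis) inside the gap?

No conduction current crosses the gap, so I_d there equals the 9.10×10^-4 A in the leads.
Since J_d is uniform, the enclosed fraction is (r/R)² = 0.6332, giving I_d,enc = 5.76×10^-4 A.

5.76×10^-4 A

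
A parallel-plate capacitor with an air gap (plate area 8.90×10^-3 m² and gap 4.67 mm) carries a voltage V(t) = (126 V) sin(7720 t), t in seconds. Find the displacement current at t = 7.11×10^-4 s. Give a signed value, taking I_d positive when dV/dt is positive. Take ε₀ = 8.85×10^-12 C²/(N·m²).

C = ε₀A/d = (8.85×10^-12)(8.90×10^-3)/(4.67×10^-3) = 1.687×10^-11 F. dV/dt = V₀ω·cos(ωt); at ωt = 5.48892 rad this factor is 0.7008.
I_d = C dV/dt = (1.687×10^-11)(126)(7720)(0.7008) = 1.15×10^-5 A.

1.15×10^-5 A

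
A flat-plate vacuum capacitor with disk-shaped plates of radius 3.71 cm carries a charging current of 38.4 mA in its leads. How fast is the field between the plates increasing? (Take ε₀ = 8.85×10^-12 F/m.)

1.00×10^12 V/(m·s)

Charge continuity gives I_d = I = 0.0384 A between the plates.
Inverting I_d = ε₀ A dE/dt gives dE/dt = 0.0384 / (8.85×10^-12 · 4.324×10^-3) = 1.00×10^12 V/(m·s).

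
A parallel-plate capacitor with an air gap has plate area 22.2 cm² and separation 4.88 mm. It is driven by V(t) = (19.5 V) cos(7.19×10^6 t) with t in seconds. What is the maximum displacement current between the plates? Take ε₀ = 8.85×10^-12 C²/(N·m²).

The displacement current equals the conduction current C dV/dt, which peaks at C V₀ ω.
With C = ε₀A/d = (8.85×10^-12)(2.22×10^-3)/(4.88×10^-3) = 4.026×10^-12 F and ω = 7.19×10^6 rad/s, I_d,max = (4.026×10^-12)(19.5)(7.19×10^6) = 5.64×10^-4 A.

5.64×10^-4 A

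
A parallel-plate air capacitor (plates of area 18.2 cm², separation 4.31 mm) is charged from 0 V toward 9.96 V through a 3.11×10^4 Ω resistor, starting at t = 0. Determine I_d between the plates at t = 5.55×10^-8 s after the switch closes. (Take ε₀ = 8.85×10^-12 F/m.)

1.99×10^-4 A

With C = ε₀A/d = (8.85×10^-12)(1.82×10^-3)/(4.31×10^-3) = 3.737×10^-12 F, the time constant is τ = RC = 1.162×10^-7 s, so t/τ = 0.4776 and e^(−t/τ) = 0.6203.
I_d = I_cond = (V₀/R) e^(−t/τ) = (3.203×10^-4)(0.6203) = 1.99×10^-4 A.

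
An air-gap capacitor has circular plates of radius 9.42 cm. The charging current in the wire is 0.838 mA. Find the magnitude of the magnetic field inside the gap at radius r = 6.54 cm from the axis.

Between the plates the displacement current equals the wire current: I_d = 0.838 mA = 8.38×10^-4 A.
For r < R the Ampère–Maxwell law gives B(2πr) = μ₀ I_d (r²/R²), so B = μ₀ I_d r/(2πR²) = (4π×10^-7)(8.38×10^-4)(0.0654)/(2π·0.0942²) = 1.24×10^-9 T.

1.24×10^-9 T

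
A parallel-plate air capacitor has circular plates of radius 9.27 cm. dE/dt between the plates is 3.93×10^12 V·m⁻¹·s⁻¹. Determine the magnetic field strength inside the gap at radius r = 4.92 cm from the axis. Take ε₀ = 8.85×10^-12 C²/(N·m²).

I_d = ε₀ dΦ_E/dt = ε₀ πR² (dE/dt) = (8.85×10^-12)(0.02700)(3.93×10^12) = 0.9391 A through the full plate area.
For r < R the Ampère–Maxwell law gives B(2πr) = μ₀ I_d (r²/R²), so B = μ₀ I_d r/(2πR²) = (4π×10^-7)(0.9391)(0.0492)/(2π·0.0927²) = 1.08×10^-6 T.

1.08×10^-6 T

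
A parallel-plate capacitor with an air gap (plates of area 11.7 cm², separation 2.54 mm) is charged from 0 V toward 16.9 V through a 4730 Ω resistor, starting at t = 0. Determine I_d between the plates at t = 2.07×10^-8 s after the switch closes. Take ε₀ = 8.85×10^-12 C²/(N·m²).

With C = ε₀A/d = (8.85×10^-12)(1.17×10^-3)/(2.54×10^-3) = 4.077×10^-12 F, the time constant is τ = RC = 1.928×10^-8 s, so t/τ = 1.074 and e^(−t/τ) = 0.3416.
I_d = I_cond = (V₀/R) e^(−t/τ) = (3.573×10^-3)(0.3416) = 1.22×10^-3 A.

1.22×10^-3 A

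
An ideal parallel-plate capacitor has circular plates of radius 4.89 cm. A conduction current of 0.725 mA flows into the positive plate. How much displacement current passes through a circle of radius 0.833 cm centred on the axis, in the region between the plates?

No conduction current crosses the gap, so I_d there equals the 7.25×10^-4 A in the leads.
Since J_d is uniform, the enclosed fraction is (r/R)² = 0.02902, giving I_d,enc = 2.10×10^-5 A.

2.10×10^-5 A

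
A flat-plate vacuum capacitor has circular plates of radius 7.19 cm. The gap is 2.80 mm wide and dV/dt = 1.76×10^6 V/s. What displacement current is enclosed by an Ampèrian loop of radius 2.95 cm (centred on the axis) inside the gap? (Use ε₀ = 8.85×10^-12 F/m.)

With E = V/d, dE/dt = 6.286×10^8 V/(m·s) and πR² = 0.01624 m², giving I_d = ε₀ πR² dE/dt = 9.034×10^-5 A.
Through an area πr² the displacement current is I_d·(πr²/πR²) = I_d (r/R)² = 1.52×10^-5 A.

1.52×10^-5 A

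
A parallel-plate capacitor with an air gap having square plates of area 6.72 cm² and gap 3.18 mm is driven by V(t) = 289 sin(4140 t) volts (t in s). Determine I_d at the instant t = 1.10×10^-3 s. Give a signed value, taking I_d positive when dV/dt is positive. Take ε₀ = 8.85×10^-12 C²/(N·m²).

dE/dt = (V₀ω/d)·cos(ωt) with ωt = 4.554 rad: (289)(4140)(-0.1577)/(3.18×10^-3) = -5.933×10^7 V/(m·s).
I_d = ε₀ A dE/dt = (8.85×10^-12)(6.72×10^-4)(-5.933×10^7) = -3.53×10^-7 A.

-3.53×10^-7 A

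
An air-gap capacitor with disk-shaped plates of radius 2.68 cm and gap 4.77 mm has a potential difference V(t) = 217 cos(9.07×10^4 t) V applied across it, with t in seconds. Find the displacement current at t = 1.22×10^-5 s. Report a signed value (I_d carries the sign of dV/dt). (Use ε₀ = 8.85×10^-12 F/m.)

dE/dt = (V₀ω/d)·−sin(ωt) with ωt = 1.10654 rad: (217)(9.07×10^4)(-0.8942)/(4.77×10^-3) = -3.690×10^9 V/(m·s).
I_d = ε₀ A dE/dt = (8.85×10^-12)(2.256×10^-3)(-3.690×10^9) = -7.37×10^-5 A.

-7.37×10^-5 A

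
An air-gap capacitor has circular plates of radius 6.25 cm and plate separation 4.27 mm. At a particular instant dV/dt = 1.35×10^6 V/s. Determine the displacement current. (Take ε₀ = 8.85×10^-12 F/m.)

3.43×10^-5 A

The displacement current equals the charging current C dV/dt. With C = ε₀A/d = (8.85×10^-12)(0.01227)/(4.27×10^-3) = 2.543×10^-11 F, I_d = (2.543×10^-11)(1.35×10^6) = 3.43×10^-5 A.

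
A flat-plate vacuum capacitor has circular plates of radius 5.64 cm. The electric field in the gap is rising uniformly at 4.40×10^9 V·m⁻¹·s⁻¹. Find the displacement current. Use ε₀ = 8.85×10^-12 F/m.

The displacement current is ε₀ times dΦ_E/dt = ε₀ A dE/dt = (8.85×10^-12)(9.993×10^-3)(4.40×10^9) = 3.89×10^-4 A.

3.89×10^-4 A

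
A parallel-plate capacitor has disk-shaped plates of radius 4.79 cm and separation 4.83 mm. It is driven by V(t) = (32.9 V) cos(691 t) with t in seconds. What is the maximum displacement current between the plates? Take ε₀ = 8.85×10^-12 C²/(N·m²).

3.00×10^-7 A

C = ε₀A/d = (8.85×10^-12)(7.208×10^-3)/(4.83×10^-3) = 1.321×10^-11 F; ω = 691 rad/s.
I_d = C dV/dt, so |I_d|_max = C V₀ ω = (1.321×10^-11)(32.9)(691) = 3.00×10^-7 A.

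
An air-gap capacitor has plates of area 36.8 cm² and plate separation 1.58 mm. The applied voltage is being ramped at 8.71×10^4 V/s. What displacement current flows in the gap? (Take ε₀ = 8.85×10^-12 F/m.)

1.80×10^-6 A

C = ε₀A/d = (8.85×10^-12)(3.68×10^-3)/(1.58×10^-3) = 2.061×10^-11 F.
I_d = C dV/dt = (2.061×10^-11)(8.71×10^4) = 1.80×10^-6 A.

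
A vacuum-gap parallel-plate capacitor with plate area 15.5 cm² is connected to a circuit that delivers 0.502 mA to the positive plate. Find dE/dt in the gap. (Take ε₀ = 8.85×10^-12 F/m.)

3.66×10^10 V/(m·s)

By continuity, I_d in the gap equals the 0.502 mA flowing in the wire.
Then dE/dt = I_d/(ε₀A) = 3.66×10^10 V/(m·s).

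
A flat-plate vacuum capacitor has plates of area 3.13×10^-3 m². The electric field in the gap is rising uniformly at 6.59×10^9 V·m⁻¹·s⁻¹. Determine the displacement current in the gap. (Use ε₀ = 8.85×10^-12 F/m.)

1.83×10^-4 A

The displacement current is ε₀ times dΦ_E/dt = ε₀ A dE/dt = (8.85×10^-12)(3.13×10^-3)(6.59×10^9) = 1.83×10^-4 A.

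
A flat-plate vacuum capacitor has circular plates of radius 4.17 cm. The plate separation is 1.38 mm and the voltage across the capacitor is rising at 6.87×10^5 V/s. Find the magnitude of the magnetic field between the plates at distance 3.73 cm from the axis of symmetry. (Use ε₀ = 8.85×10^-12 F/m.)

I_d = C dV/dt with C = ε₀πR²/d = 3.503×10^-11 F, so I_d = (3.503×10^-11)(6.87×10^5) = 2.407×10^-5 A.
For r < R the Ampère–Maxwell law gives B(2πr) = μ₀ I_d (r²/R²), so B = μ₀ I_d r/(2πR²) = (4π×10^-7)(2.407×10^-5)(0.0373)/(2π·0.0417²) = 1.03×10^-10 T.

1.03×10^-10 T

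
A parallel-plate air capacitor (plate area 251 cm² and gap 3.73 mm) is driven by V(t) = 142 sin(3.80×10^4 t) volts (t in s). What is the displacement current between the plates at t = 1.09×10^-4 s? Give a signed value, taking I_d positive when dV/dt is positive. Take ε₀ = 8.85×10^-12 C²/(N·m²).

-1.74×10^-4 A

dV/dt = (142)(3.80×10^4)·cos(4.142) = -2.914×10^6 V/s.
I_d = C dV/dt with C = ε₀A/d = (8.85×10^-12)(0.0251)/(3.73×10^-3) = 5.955×10^-11 F, so I_d = (5.955×10^-11)(-2.914×10^6) = -1.74×10^-4 A.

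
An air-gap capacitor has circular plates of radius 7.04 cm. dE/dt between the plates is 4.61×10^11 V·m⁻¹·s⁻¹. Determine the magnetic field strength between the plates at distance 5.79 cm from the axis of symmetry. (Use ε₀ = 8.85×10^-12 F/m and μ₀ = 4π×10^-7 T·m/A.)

Through the whole plate area (πR² = 0.01557 m²), I_d = ε₀ πR² dE/dt = 0.06352 A.
An Ampèrian loop of radius r encloses a fraction (r/R)² of I_d. Then B·2πr = μ₀ I_d (r/R)², giving B = μ₀ I_d r/(2πR²) = 1.48×10^-7 T.

1.48×10^-7 T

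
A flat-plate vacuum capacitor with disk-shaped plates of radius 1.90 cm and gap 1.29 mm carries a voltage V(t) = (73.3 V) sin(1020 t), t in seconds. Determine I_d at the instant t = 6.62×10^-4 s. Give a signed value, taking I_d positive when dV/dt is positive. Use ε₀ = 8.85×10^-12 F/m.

4.54×10^-7 A

dV/dt = (73.3)(1020)·cos(0.67524) = 5.836×10^4 V/s.
I_d = C dV/dt with C = ε₀A/d = (8.85×10^-12)(1.134×10^-3)/(1.29×10^-3) = 7.780×10^-12 F, so I_d = (7.780×10^-12)(5.836×10^4) = 4.54×10^-7 A.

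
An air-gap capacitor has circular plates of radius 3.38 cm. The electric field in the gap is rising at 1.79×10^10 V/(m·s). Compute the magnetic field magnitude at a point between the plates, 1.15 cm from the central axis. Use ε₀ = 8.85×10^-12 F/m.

1.14×10^-9 T

Total displacement current: I_d = ε₀(πR²)(dE/dt) = (8.85×10^-12)(3.589×10^-3)(1.79×10^10) = 5.686×10^-4 A.
An Ampèrian loop of radius r encloses a fraction (r/R)² of I_d. Then B·2πr = μ₀ I_d (r/R)², giving B = μ₀ I_d r/(2πR²) = 1.14×10^-9 T.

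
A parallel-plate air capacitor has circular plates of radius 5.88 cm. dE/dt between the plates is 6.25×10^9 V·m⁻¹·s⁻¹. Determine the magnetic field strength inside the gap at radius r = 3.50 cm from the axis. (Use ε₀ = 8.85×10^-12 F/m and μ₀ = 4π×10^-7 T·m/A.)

1.22×10^-9 T

I_d = ε₀ dΦ_E/dt = ε₀ πR² (dE/dt) = (8.85×10^-12)(0.01086)(6.25×10^9) = 6.007×10^-4 A through the full plate area.
An Ampèrian loop of radius r encloses a fraction (r/R)² of I_d. Then B·2πr = μ₀ I_d (r/R)², giving B = μ₀ I_d r/(2πR²) = 1.22×10^-9 T.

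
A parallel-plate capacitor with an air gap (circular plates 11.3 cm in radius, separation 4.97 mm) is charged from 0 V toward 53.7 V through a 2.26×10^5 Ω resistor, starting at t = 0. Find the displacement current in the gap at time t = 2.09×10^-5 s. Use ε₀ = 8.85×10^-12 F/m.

With C = ε₀A/d = (8.85×10^-12)(0.04011)/(4.97×10^-3) = 7.142×10^-11 F, the time constant is τ = RC = 1.614×10^-5 s, so t/τ = 1.295 and e^(−t/τ) = 0.2739.
I_d = I_cond = (V₀/R) e^(−t/τ) = (2.376×10^-4)(0.2739) = 6.51×10^-5 A.

6.51×10^-5 A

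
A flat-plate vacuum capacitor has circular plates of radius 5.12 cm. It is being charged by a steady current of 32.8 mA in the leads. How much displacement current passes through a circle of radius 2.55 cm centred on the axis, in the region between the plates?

No conduction current crosses the gap, so I_d there equals the 0.0328 A in the leads.
The field is uniform, so I_d,enc = I_d (r/R)² = (0.0328)(2.55/5.12)² = 8.14×10^-3 A.

8.14×10^-3 A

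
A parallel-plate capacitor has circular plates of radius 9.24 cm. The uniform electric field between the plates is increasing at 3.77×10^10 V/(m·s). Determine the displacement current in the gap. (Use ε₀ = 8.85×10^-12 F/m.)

8.95×10^-3 A

I_d = ε₀ A (dE/dt) = (8.85×10^-12)(0.02682 m²)(3.77×10^10) = 8.95×10^-3 A.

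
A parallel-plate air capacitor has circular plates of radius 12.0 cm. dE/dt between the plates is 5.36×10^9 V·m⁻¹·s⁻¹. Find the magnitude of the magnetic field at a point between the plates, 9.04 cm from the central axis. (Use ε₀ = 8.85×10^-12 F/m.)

Through the whole plate area (πR² = 0.04524 m²), I_d = ε₀ πR² dE/dt = 2.146×10^-3 A.
For r < R the Ampère–Maxwell law gives B(2πr) = μ₀ I_d (r²/R²), so B = μ₀ I_d r/(2πR²) = (4π×10^-7)(2.146×10^-3)(0.0904)/(2π·0.120²) = 2.69×10^-9 T.

2.69×10^-9 T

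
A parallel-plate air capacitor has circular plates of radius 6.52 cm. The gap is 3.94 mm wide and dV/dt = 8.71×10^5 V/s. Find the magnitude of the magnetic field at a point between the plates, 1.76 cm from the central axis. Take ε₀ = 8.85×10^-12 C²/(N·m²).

2.16×10^-11 T

I_d = C dV/dt with C = ε₀πR²/d = 3.001×10^-11 F, so I_d = (3.001×10^-11)(8.71×10^5) = 2.614×10^-5 A.
∮B·dl = μ₀ I_d,enc with I_d,enc = I_d r²/R² = 1.905×10^-6 A; so B = μ₀ I_d,enc/(2πr) = 2.16×10^-11 T.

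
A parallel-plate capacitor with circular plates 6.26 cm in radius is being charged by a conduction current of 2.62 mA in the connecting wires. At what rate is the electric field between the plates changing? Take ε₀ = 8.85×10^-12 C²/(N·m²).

The displacement current between the plates equals the conduction current, I_d = 2.62 mA.
Inverting I_d = ε₀ A dE/dt gives dE/dt = 2.62×10^-3 / (8.85×10^-12 · 0.01231) = 2.40×10^10 V/(m·s).

2.40×10^10 V/(m·s)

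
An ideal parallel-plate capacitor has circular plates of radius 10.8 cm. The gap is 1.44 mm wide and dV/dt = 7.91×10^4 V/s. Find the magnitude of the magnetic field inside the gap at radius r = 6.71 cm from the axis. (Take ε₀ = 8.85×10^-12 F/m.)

2.05×10^-11 T

I_d = C dV/dt with C = ε₀πR²/d = 2.252×10^-10 F, so I_d = (2.252×10^-10)(7.91×10^4) = 1.781×10^-5 A.
For r < R the Ampère–Maxwell law gives B(2πr) = μ₀ I_d (r²/R²), so B = μ₀ I_d r/(2πR²) = (4π×10^-7)(1.781×10^-5)(0.0671)/(2π·0.108²) = 2.05×10^-11 T.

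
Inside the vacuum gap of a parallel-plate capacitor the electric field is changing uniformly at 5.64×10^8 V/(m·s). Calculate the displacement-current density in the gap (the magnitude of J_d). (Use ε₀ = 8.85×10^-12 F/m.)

4.99×10^-3 A/m²

J_d = ε₀ dE/dt = (8.85×10^-12)(5.64×10^8) = 4.99×10^-3 A/m².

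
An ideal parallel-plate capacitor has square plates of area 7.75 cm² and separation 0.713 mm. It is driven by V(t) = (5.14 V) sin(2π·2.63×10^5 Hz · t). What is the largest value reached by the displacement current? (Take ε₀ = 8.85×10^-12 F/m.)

C = ε₀A/d = (8.85×10^-12)(7.75×10^-4)/(7.13×10^-4) = 9.620×10^-12 F; ω = 2πf = 1.652×10^6 rad/s.
I_d = C dV/dt, so |I_d|_max = C V₀ ω = (9.620×10^-12)(5.14)(1.652×10^6) = 8.17×10^-5 A.

8.17×10^-5 A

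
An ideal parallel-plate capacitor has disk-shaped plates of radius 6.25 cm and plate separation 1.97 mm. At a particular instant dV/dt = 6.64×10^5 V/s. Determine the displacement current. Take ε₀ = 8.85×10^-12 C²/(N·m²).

3.66×10^-5 A

C = ε₀A/d = (8.85×10^-12)(0.01227)/(1.97×10^-3) = 5.512×10^-11 F.
I_d = C dV/dt = (5.512×10^-11)(6.64×10^5) = 3.66×10^-5 A.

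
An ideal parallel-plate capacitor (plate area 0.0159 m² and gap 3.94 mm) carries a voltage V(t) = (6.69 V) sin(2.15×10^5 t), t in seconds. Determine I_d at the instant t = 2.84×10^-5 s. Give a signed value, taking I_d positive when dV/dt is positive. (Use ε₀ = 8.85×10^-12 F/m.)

5.06×10^-5 A

dE/dt = (V₀ω/d)·cos(ωt) with ωt = 6.106 rad: (6.69)(2.15×10^5)(0.9843)/(3.94×10^-3) = 3.593×10^8 V/(m·s).
I_d = ε₀ A dE/dt = (8.85×10^-12)(0.0159)(3.593×10^8) = 5.06×10^-5 A.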